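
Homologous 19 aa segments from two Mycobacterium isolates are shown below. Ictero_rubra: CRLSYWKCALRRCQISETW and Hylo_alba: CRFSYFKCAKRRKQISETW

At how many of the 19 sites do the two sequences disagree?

The sequences differ at positions 3 (L/F), 6 (W/F), 10 (L/K), 13 (C/K).
That gives 4 mismatches out of 19 aligned sites, so the Hamming distance is 4.

4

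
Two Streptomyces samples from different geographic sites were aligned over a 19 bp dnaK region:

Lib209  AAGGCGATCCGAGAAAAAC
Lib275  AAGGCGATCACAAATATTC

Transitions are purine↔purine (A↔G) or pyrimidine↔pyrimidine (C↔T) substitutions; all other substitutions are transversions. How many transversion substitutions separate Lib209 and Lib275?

5

Mismatches occur at site 10 (C/A, transversion), site 11 (G/C, transversion), site 13 (G/A, transition), site 15 (A/T, transversion), site 17 (A/T, transversion), site 18 (A/T, transversion).
Of the 6 differences, 1 transition and 5 transversions, so the answer is 5.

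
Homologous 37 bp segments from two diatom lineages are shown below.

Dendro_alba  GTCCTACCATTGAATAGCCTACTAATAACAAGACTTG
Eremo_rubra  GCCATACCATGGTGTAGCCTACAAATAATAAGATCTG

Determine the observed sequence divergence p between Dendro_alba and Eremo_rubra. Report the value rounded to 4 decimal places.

0.2432

Differing sites — 2:T/C; 4:C/A; 11:T/G; 13:A/T; 14:A/G; 23:T/A; 29:C/T; 34:C/T; 35:T/C.
There are 9 differences over 37 sites, so p = 9/37 = 0.2432.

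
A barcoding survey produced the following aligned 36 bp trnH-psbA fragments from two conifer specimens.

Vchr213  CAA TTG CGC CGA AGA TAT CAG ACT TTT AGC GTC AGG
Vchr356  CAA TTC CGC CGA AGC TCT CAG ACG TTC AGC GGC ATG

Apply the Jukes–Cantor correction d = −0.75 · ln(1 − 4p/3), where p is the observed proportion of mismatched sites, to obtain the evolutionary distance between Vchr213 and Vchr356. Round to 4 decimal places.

0.2251

Mismatches occur at site 6 (G↔C), site 15 (A↔C), site 17 (A↔C), site 24 (T↔G), site 27 (T↔C), site 32 (T↔G), site 35 (G↔T).
p = 7/36 = 0.194444.
d = −0.75 · ln(1 − (4/3)·0.194444) = −0.75 · ln(0.740741) = −0.75 · (-0.300104) = 0.2251.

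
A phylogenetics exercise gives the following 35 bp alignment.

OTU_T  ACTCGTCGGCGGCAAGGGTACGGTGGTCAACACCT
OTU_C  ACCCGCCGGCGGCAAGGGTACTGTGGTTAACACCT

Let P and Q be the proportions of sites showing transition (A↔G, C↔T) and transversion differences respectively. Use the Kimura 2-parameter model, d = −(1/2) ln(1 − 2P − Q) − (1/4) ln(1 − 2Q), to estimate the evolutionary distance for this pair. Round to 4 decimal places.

Mismatches occur at site 3 (T→C, transition), site 6 (T→C, transition), site 22 (G→T, transversion), site 28 (C→T, transition).
Of the 4 differences, 3 transitions and 1 transversion over 35 sites: P = 3/35 = 0.085714, Q = 1/35 = 0.028571.
d = −0.5·ln(0.800001) − 0.25·ln(0.942858) = −0.5·(-0.223142) − 0.25·(-0.058840) = 0.1263.

0.1263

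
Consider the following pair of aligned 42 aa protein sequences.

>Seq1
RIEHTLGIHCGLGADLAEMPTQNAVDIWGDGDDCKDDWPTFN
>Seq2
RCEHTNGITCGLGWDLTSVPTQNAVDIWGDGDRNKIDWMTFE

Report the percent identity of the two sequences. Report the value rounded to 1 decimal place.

Differing sites — 2:I/C; 6:L/N; 9:H/T; 14:A/W; 17:A/T; 18:E/S; 19:M/V; 33:D/R; 34:C/N; 36:D/I; 39:P/M; 42:N/E.
30 of the 42 sites match, so the percent identity is 30/42 × 100 = 71.4%.

71.4%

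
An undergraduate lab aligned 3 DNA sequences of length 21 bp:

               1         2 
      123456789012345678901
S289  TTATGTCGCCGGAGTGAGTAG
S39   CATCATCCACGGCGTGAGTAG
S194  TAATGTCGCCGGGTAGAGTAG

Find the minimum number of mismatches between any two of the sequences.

Pairwise Hamming distances:
  S289 vs S39: 8
  S289 vs S194: 4
  S39 vs S194: 9
The smallest is 4, between S289 and S194.

4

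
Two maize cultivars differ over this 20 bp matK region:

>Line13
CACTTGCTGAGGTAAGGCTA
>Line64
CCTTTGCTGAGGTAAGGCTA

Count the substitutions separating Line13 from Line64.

Mismatches occur at site 2 (A→C), site 3 (C→T).
That gives 2 mismatches out of 20 aligned sites, so the Hamming distance is 2.

2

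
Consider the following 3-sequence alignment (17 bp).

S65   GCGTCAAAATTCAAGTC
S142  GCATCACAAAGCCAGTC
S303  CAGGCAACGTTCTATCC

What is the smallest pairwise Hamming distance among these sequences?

5

Pairwise Hamming distances:
  S65 vs S142: 5
  S65 vs S303: 8
  S142 vs S303: 12
The smallest is 5, between S65 and S142.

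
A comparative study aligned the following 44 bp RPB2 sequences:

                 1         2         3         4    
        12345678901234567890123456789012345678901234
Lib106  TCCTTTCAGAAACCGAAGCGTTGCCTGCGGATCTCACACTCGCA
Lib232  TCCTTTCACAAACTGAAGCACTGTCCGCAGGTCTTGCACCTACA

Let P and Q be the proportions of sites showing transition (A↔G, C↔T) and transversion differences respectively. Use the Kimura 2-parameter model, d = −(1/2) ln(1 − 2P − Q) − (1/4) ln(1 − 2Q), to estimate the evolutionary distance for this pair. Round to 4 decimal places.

0.4315

The sequences differ at positions 9 (G/C, transversion), 14 (C/T, transition), 20 (G/A, transition), 21 (T/C, transition), 24 (C/T, transition), 26 (T/C, transition), 29 (G/A, transition), 31 (A/G, transition), 35 (C/T, transition), 36 (A/G, transition), 40 (T/C, transition), 41 (C/T, transition), 42 (G/A, transition).
Of the 13 differences, 12 transitions and 1 transversion over 44 sites: P = 12/44 = 0.272727, Q = 1/44 = 0.022727.
d = −0.5·ln(0.431819) − 0.25·ln(0.954546) = −0.5·(-0.839749) − 0.25·(-0.046519) = 0.4315.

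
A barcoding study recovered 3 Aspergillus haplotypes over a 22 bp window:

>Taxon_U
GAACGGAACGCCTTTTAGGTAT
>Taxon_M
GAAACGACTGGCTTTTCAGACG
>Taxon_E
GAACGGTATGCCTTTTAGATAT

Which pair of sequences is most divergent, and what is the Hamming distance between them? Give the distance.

11

Pairwise Hamming distances:
  Taxon_U vs Taxon_M: 10
  Taxon_U vs Taxon_E: 3
  Taxon_M vs Taxon_E: 11
The largest is 11, between Taxon_M and Taxon_E.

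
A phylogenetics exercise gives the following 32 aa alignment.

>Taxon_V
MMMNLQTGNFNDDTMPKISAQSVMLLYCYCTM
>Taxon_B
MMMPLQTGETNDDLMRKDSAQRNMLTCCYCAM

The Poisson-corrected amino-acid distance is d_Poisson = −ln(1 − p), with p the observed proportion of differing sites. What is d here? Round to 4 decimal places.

Differing sites — 4:N/P; 9:N/E; 10:F/T; 14:T/L; 16:P/R; 18:I/D; 22:S/R; 23:V/N; 26:L/T; 27:Y/C; 31:T/A.
p = 11/32 = 0.343750.
d = −ln(1 − 0.343750) = −ln(0.656250) = 0.4212.

0.4212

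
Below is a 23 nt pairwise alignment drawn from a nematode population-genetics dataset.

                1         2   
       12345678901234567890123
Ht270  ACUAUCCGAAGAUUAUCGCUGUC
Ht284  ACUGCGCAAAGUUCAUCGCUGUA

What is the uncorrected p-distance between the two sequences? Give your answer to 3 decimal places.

Differing sites — 4:A/G; 5:U/C; 6:C/G; 8:G/A; 12:A/U; 14:U/C; 23:C/A.
There are 7 differences over 23 sites, so p = 7/23 = 0.304.

0.304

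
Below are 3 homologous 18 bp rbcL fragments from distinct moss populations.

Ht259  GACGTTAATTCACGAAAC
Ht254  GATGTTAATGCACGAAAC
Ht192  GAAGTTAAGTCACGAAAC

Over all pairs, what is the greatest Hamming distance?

Pairwise Hamming distances:
  Ht259 vs Ht254: 2
  Ht259 vs Ht192: 2
  Ht254 vs Ht192: 3
The largest is 3, between Ht254 and Ht192.

3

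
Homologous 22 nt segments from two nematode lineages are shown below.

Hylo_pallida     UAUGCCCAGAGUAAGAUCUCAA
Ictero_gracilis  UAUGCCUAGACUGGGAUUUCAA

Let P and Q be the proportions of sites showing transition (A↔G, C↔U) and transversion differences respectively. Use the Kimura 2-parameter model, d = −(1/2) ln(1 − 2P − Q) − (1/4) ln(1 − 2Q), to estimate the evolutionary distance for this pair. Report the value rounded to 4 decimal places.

0.2869

The sequences differ at positions 7 (C/U, transition), 11 (G/C, transversion), 13 (A/G, transition), 14 (A/G, transition), 18 (C/U, transition).
Of the 5 differences, 4 transitions and 1 transversion over 22 sites: P = 4/22 = 0.181818, Q = 1/22 = 0.045455.
d = −0.5·ln(0.590909) − 0.25·ln(0.909090) = −0.5·(-0.526093) − 0.25·(-0.095311) = 0.2869.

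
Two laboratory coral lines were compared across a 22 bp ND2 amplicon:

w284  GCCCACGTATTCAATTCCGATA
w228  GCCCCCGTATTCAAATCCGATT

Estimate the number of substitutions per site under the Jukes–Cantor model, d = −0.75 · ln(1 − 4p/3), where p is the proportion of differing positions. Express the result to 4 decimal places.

The sequences differ at positions 5 (A/C), 15 (T/A), 22 (A/T).
p = 3/22 = 0.136364.
d = −0.75 · ln(1 − (4/3)·0.136364) = −0.75 · ln(0.818181) = −0.75 · (-0.200672) = 0.1505.

0.1505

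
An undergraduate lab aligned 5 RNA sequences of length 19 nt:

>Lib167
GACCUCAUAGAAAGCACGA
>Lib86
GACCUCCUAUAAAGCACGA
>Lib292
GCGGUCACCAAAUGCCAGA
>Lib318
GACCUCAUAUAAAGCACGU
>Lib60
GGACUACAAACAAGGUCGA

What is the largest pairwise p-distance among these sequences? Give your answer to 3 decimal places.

Pairwise Hamming distances:
  Lib167 vs Lib86: 2
  Lib167 vs Lib292: 9
  Lib167 vs Lib318: 2
  Lib167 vs Lib60: 9
  Lib86 vs Lib292: 10
  Lib86 vs Lib318: 2
  Lib86 vs Lib60: 8
  Lib292 vs Lib318: 10
  Lib292 vs Lib60: 12
  Lib318 vs Lib60: 10
The largest is 12 mismatches, between Lib292 and Lib60; p = 12/19 = 0.632.

0.632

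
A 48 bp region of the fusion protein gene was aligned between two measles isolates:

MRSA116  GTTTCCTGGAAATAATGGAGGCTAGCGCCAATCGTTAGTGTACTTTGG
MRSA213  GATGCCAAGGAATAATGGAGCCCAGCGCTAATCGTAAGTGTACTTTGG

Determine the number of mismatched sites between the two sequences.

The sequences differ at positions 2 (T/A), 4 (T/G), 7 (T/A), 8 (G/A), 10 (A/G), 21 (G/C), 23 (T/C), 29 (C/T), 36 (T/A).
That gives 9 mismatches out of 48 aligned sites, so the Hamming distance is 9.

9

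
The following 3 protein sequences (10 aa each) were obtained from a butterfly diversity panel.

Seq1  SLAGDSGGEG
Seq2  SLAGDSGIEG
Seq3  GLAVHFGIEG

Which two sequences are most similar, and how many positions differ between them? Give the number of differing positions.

Pairwise Hamming distances:
  Seq1 vs Seq2: 1
  Seq1 vs Seq3: 5
  Seq2 vs Seq3: 4
The smallest is 1, between Seq1 and Seq2.

1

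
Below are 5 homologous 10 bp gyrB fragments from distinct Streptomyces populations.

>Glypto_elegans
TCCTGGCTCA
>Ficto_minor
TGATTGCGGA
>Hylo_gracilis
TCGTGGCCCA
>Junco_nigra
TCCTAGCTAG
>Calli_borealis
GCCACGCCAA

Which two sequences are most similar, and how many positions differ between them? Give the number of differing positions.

2

Pairwise Hamming distances:
  Glypto_elegans vs Ficto_minor: 5
  Glypto_elegans vs Hylo_gracilis: 2
  Glypto_elegans vs Junco_nigra: 3
  Glypto_elegans vs Calli_borealis: 5
  Ficto_minor vs Hylo_gracilis: 5
  Ficto_minor vs Junco_nigra: 6
  Ficto_minor vs Calli_borealis: 7
  Hylo_gracilis vs Junco_nigra: 5
  Hylo_gracilis vs Calli_borealis: 5
  Junco_nigra vs Calli_borealis: 5
The smallest is 2, between Glypto_elegans and Hylo_gracilis.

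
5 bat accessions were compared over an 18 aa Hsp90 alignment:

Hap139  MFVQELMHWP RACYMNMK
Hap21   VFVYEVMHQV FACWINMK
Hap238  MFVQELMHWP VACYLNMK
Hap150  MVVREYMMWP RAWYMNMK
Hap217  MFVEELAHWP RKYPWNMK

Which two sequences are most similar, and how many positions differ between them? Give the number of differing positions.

Pairwise Hamming distances:
  Hap139 vs Hap21: 8
  Hap139 vs Hap238: 2
  Hap139 vs Hap150: 5
  Hap139 vs Hap217: 6
  Hap21 vs Hap238: 8
  Hap21 vs Hap150: 11
  Hap21 vs Hap217: 11
  Hap238 vs Hap150: 7
  Hap238 vs Hap217: 7
  Hap150 vs Hap217: 9
The smallest is 2, between Hap139 and Hap238.

2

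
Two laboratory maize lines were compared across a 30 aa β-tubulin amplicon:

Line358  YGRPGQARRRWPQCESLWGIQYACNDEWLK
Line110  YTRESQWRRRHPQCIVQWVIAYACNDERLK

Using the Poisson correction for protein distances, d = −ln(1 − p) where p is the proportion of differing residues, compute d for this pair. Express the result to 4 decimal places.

The sequences differ at positions 2 (G/T), 4 (P/E), 5 (G/S), 7 (A/W), 11 (W/H), 15 (E/I), 16 (S/V), 17 (L/Q), 19 (G/V), 21 (Q/A), 28 (W/R).
p = 11/30 = 0.366667.
d = −ln(1 − 0.366667) = −ln(0.633333) = 0.4568.

0.4568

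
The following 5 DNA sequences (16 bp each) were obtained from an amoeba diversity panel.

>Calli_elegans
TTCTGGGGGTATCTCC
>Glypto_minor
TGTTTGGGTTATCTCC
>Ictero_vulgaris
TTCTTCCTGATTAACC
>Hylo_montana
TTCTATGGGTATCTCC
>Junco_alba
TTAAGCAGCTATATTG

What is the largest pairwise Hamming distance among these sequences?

11

Pairwise Hamming distances:
  Calli_elegans vs Glypto_minor: 4
  Calli_elegans vs Ictero_vulgaris: 8
  Calli_elegans vs Hylo_montana: 2
  Calli_elegans vs Junco_alba: 8
  Glypto_minor vs Ictero_vulgaris: 10
  Glypto_minor vs Hylo_montana: 5
  Glypto_minor vs Junco_alba: 10
  Ictero_vulgaris vs Hylo_montana: 8
  Ictero_vulgaris vs Junco_alba: 11
  Hylo_montana vs Junco_alba: 9
The largest is 11, between Ictero_vulgaris and Junco_alba.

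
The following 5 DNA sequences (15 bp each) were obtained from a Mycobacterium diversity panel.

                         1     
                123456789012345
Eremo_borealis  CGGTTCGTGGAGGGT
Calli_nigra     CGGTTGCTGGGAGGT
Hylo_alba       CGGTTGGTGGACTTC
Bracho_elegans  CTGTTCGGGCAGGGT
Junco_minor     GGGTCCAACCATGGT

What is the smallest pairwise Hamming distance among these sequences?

3

Pairwise Hamming distances:
  Eremo_borealis vs Calli_nigra: 4
  Eremo_borealis vs Hylo_alba: 5
  Eremo_borealis vs Bracho_elegans: 3
  Eremo_borealis vs Junco_minor: 7
  Calli_nigra vs Hylo_alba: 6
  Calli_nigra vs Bracho_elegans: 7
  Calli_nigra vs Junco_minor: 9
  Hylo_alba vs Bracho_elegans: 8
  Hylo_alba vs Junco_minor: 11
  Bracho_elegans vs Junco_minor: 7
The smallest is 3, between Eremo_borealis and Bracho_elegans.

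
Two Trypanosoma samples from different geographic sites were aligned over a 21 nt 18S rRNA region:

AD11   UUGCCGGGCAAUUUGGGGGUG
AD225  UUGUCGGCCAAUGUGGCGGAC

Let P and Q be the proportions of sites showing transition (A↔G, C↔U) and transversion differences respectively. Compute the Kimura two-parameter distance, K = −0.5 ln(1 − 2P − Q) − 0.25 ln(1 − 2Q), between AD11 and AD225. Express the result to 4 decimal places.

0.3644

Differing sites — 4:C/U (Ti); 8:G/C (Tv); 13:U/G (Tv); 17:G/C (Tv); 20:U/A (Tv); 21:G/C (Tv).
Of the 6 differences, 1 transition and 5 transversions over 21 sites: P = 1/21 = 0.047619, Q = 5/21 = 0.238095.
d = −0.5·ln(0.666667) − 0.25·ln(0.523810) = −0.5·(-0.405465) − 0.25·(-0.646626) = 0.3644.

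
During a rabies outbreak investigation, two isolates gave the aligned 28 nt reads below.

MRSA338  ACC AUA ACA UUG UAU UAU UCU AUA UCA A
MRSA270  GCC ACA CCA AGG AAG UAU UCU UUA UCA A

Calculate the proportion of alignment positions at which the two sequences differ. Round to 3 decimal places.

0.286

The sequences differ at positions 1 (A/G), 5 (U/C), 7 (A/C), 10 (U/A), 11 (U/G), 13 (U/A), 15 (U/G), 22 (A/U).
There are 8 differences over 28 sites, so p = 8/28 = 0.286.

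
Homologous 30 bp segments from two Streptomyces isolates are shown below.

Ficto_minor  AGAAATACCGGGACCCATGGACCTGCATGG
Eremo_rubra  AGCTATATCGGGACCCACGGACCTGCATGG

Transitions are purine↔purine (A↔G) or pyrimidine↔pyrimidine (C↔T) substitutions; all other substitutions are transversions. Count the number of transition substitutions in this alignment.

2

The sequences differ at positions 3 (A/C, transversion), 4 (A/T, transversion), 8 (C/T, transition), 18 (T/C, transition).
Of the 4 differences, 2 transitions and 2 transversions, so the answer is 2.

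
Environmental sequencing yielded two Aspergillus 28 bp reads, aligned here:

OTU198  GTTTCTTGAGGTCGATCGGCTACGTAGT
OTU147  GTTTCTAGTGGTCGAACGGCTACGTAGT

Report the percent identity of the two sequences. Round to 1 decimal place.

89.3%

Differing sites — 7:T/A; 9:A/T; 16:T/A.
25 of the 28 sites match, so the percent identity is 25/28 × 100 = 89.3%.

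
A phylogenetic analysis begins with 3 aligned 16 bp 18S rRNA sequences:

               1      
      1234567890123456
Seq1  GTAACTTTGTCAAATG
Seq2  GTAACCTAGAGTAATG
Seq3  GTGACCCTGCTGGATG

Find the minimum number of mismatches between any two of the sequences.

5

Pairwise Hamming distances:
  Seq1 vs Seq2: 5
  Seq1 vs Seq3: 7
  Seq2 vs Seq3: 7
The smallest is 5, between Seq1 and Seq2.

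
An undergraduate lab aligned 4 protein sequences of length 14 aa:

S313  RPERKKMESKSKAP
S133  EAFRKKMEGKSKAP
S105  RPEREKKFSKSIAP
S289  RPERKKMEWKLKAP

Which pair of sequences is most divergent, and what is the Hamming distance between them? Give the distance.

Pairwise Hamming distances:
  S313 vs S133: 4
  S313 vs S105: 4
  S313 vs S289: 2
  S133 vs S105: 8
  S133 vs S289: 5
  S105 vs S289: 6
The largest is 8, between S133 and S105.

8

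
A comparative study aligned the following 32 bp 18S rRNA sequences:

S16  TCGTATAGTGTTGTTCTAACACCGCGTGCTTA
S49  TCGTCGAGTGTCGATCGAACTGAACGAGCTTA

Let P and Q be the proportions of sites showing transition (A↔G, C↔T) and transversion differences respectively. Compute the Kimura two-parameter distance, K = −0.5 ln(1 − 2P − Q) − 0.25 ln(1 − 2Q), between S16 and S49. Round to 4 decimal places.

Mismatches occur at site 5 (A/C, transversion), site 6 (T/G, transversion), site 12 (T/C, transition), site 14 (T/A, transversion), site 17 (T/G, transversion), site 21 (A/T, transversion), site 22 (C/G, transversion), site 23 (C/A, transversion), site 24 (G/A, transition), site 27 (T/A, transversion).
Of the 10 differences, 2 transitions and 8 transversions over 32 sites: P = 2/32 = 0.062500, Q = 8/32 = 0.250000.
d = −0.5·ln(0.625000) − 0.25·ln(0.500000) = −0.5·(-0.470004) − 0.25·(-0.693147) = 0.4083.

0.4083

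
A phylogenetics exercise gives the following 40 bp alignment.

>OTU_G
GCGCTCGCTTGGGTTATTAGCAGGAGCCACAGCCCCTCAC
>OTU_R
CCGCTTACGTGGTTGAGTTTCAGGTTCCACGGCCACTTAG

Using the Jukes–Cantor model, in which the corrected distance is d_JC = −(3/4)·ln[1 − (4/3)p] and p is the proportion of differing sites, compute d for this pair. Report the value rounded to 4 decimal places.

Differing sites — 1:G/C; 6:C/T; 7:G/A; 9:T/G; 13:G/T; 15:T/G; 17:T/G; 19:A/T; 20:G/T; 25:A/T; 26:G/T; 31:A/G; 35:C/A; 38:C/T; 40:C/G.
p = 15/40 = 0.375000.
d = −0.75 · ln(1 − (4/3)·0.375000) = −0.75 · ln(0.500000) = −0.75 · (-0.693147) = 0.5199.

0.5199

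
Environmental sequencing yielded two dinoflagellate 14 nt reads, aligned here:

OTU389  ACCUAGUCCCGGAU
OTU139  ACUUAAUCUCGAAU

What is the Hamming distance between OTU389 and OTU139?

4

Differing sites — 3:C/U; 6:G/A; 9:C/U; 12:G/A.
That gives 4 mismatches out of 14 aligned sites, so the Hamming distance is 4.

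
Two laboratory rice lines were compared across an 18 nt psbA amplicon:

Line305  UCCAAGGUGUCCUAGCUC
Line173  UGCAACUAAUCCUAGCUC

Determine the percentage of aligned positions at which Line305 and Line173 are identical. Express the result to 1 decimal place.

72.2%

Differing sites — 2:C/G; 6:G/C; 7:G/U; 8:U/A; 9:G/A.
13 of the 18 sites match, so the percent identity is 13/18 × 100 = 72.2%.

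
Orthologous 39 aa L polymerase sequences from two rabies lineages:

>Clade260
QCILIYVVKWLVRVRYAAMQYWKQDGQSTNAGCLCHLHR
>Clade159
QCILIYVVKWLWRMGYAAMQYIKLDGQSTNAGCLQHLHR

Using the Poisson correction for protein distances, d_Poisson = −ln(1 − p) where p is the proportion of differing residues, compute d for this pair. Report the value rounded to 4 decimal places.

The sequences differ at positions 12 (V/W), 14 (V/M), 15 (R/G), 22 (W/I), 24 (Q/L), 35 (C/Q).
p = 6/39 = 0.153846.
d = −ln(1 − 0.153846) = −ln(0.846154) = 0.1671.

0.1671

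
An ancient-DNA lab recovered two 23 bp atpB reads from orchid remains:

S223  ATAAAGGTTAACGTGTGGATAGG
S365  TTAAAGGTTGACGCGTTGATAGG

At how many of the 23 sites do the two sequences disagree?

Differing sites — 1:A/T; 10:A/G; 14:T/C; 17:G/T.
That gives 4 mismatches out of 23 aligned sites, so the Hamming distance is 4.

4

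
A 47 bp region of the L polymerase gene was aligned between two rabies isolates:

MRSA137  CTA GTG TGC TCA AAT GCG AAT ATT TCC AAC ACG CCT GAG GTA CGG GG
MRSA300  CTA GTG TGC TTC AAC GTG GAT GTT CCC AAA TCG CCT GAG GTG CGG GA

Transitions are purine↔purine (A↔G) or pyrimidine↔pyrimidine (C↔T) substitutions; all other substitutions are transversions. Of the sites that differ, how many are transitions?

8

The sequences differ at positions 11 (C/T, transition), 12 (A/C, transversion), 15 (T/C, transition), 17 (C/T, transition), 19 (A/G, transition), 22 (A/G, transition), 25 (T/C, transition), 30 (C/A, transversion), 31 (A/T, transversion), 42 (A/G, transition), 47 (G/A, transition).
Of the 11 differences, 8 transitions and 3 transversions, so the answer is 8.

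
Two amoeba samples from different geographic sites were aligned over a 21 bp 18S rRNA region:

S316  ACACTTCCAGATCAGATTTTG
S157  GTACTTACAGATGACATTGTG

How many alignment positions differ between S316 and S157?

6

Differing sites — 1:A/G; 2:C/T; 7:C/A; 13:C/G; 15:G/C; 19:T/G.
That gives 6 mismatches out of 21 aligned sites, so the Hamming distance is 6.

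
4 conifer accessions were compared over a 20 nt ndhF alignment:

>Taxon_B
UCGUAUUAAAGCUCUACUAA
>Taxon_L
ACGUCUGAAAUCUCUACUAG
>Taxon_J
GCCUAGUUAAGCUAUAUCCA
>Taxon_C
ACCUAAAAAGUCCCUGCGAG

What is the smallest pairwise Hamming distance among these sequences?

5

Pairwise Hamming distances:
  Taxon_B vs Taxon_L: 5
  Taxon_B vs Taxon_J: 8
  Taxon_B vs Taxon_C: 10
  Taxon_L vs Taxon_J: 12
  Taxon_L vs Taxon_C: 8
  Taxon_J vs Taxon_C: 13
The smallest is 5, between Taxon_B and Taxon_L.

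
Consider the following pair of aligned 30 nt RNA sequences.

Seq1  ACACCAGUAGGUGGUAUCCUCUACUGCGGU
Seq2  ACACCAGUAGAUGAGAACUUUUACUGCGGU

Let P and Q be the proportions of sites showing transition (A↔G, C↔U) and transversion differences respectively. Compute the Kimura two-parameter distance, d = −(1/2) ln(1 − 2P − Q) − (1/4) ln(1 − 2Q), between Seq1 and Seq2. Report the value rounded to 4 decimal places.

Differing sites — 11:G/A (Ti); 14:G/A (Ti); 15:U/G (Tv); 17:U/A (Tv); 19:C/U (Ti); 21:C/U (Ti).
Of the 6 differences, 4 transitions and 2 transversions over 30 sites: P = 4/30 = 0.133333, Q = 2/30 = 0.066667.
d = −0.5·ln(0.666667) − 0.25·ln(0.866666) = −0.5·(-0.405465) − 0.25·(-0.143102) = 0.2385.

0.2385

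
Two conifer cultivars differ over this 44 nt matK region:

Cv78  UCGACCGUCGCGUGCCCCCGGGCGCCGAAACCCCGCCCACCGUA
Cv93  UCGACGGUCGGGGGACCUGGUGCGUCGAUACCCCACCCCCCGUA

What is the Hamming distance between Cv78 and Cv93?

The sequences differ at positions 6 (C/G), 11 (C/G), 13 (U/G), 15 (C/A), 18 (C/U), 19 (C/G), 21 (G/U), 25 (C/U), 29 (A/U), 35 (G/A), 39 (A/C).
That gives 11 mismatches out of 44 aligned sites, so the Hamming distance is 11.

11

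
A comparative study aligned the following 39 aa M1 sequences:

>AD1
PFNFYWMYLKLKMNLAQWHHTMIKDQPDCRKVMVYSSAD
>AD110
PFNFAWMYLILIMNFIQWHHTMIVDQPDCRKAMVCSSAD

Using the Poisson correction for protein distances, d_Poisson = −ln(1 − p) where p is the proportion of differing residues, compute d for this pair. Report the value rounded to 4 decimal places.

Differing sites — 5:Y/A; 10:K/I; 12:K/I; 15:L/F; 16:A/I; 24:K/V; 32:V/A; 35:Y/C.
p = 8/39 = 0.205128.
d = −ln(1 − 0.205128) = −ln(0.794872) = 0.2296.

0.2296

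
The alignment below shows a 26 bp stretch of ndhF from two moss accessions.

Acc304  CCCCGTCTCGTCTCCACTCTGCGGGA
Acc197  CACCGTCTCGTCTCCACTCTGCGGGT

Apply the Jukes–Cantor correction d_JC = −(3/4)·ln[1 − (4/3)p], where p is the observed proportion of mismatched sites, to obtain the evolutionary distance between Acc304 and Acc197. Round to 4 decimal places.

Differing sites — 2:C/A; 26:A/T.
p = 2/26 = 0.076923.
d = −0.75 · ln(1 − (4/3)·0.076923) = −0.75 · ln(0.897436) = −0.75 · (-0.108213) = 0.0812.

0.0812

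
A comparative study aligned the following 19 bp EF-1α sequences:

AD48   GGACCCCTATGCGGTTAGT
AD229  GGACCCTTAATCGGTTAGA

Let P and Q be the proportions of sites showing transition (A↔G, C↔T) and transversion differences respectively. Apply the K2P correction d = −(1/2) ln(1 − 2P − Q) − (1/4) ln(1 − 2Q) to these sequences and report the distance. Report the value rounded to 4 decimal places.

0.2476

Differing sites — 7:C/T (Ti); 10:T/A (Tv); 11:G/T (Tv); 19:T/A (Tv).
Of the 4 differences, 1 transition and 3 transversions over 19 sites: P = 1/19 = 0.052632, Q = 3/19 = 0.157895.
d = −0.5·ln(0.736841) − 0.25·ln(0.684210) = −0.5·(-0.305383) − 0.25·(-0.379490) = 0.2476.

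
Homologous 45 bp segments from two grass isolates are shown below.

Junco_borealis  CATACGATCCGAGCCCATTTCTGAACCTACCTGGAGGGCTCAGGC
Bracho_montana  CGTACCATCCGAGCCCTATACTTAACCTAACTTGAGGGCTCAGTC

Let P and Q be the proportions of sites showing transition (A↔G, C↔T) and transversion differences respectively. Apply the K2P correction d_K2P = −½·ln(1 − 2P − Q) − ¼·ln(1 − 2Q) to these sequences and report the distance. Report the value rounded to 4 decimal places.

Differing sites — 2:A/G (Ti); 6:G/C (Tv); 17:A/T (Tv); 18:T/A (Tv); 20:T/A (Tv); 23:G/T (Tv); 30:C/A (Tv); 33:G/T (Tv); 44:G/T (Tv).
Of the 9 differences, 1 transition and 8 transversions over 45 sites: P = 1/45 = 0.022222, Q = 8/45 = 0.177778.
d = −0.5·ln(0.777778) − 0.25·ln(0.644444) = −0.5·(-0.251314) − 0.25·(-0.439367) = 0.2355.

0.2355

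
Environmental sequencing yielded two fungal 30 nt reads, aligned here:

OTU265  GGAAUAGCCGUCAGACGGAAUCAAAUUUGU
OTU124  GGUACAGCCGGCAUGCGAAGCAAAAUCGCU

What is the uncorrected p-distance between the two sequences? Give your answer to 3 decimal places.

The sequences differ at positions 3 (A/U), 5 (U/C), 11 (U/G), 14 (G/U), 15 (A/G), 18 (G/A), 20 (A/G), 21 (U/C), 22 (C/A), 27 (U/C), 28 (U/G), 29 (G/C).
There are 12 differences over 30 sites, so p = 12/30 = 0.400.

0.400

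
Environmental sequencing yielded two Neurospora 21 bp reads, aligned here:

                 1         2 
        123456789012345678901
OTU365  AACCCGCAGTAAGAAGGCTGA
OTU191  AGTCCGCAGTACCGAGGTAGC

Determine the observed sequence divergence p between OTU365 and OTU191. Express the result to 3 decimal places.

Differing sites — 2:A/G; 3:C/T; 12:A/C; 13:G/C; 14:A/G; 18:C/T; 19:T/A; 21:A/C.
There are 8 differences over 21 sites, so p = 8/21 = 0.381.

0.381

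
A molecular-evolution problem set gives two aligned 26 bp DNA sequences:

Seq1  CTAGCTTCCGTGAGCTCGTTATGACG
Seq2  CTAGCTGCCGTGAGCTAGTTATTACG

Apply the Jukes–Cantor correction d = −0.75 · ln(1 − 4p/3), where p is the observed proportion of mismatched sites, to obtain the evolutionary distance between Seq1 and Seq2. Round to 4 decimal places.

The sequences differ at positions 7 (T/G), 17 (C/A), 23 (G/T).
p = 3/26 = 0.115385.
d = −0.75 · ln(1 − (4/3)·0.115385) = −0.75 · ln(0.846153) = −0.75 · (-0.167055) = 0.1253.

0.1253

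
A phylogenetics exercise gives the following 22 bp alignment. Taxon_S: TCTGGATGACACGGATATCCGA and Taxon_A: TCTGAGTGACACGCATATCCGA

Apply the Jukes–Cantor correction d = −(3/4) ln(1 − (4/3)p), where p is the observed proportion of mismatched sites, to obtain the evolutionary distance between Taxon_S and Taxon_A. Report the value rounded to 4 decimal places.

0.1505

The sequences differ at positions 5 (G/A), 6 (A/G), 14 (G/C).
p = 3/22 = 0.136364.
d = −0.75 · ln(1 − (4/3)·0.136364) = −0.75 · ln(0.818181) = −0.75 · (-0.200672) = 0.1505.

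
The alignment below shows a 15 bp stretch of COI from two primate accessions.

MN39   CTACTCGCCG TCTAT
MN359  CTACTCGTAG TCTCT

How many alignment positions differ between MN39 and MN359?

Mismatches occur at site 8 (C↔T), site 9 (C↔A), site 14 (A↔C).
That gives 3 mismatches out of 15 aligned sites, so the Hamming distance is 3.

3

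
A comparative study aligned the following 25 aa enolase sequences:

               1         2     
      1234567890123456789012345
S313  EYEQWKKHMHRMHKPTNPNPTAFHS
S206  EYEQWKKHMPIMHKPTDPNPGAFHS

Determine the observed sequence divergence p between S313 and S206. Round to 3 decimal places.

0.160

The sequences differ at positions 10 (H/P), 11 (R/I), 17 (N/D), 21 (T/G).
There are 4 differences over 25 sites, so p = 4/25 = 0.160.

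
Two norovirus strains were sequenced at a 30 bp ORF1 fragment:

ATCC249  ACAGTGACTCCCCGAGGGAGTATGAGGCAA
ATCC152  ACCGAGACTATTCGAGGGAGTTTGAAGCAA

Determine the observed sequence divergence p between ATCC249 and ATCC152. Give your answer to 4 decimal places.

0.2333

Mismatches occur at site 3 (A→C), site 5 (T→A), site 10 (C→A), site 11 (C→T), site 12 (C→T), site 22 (A→T), site 26 (G→A).
There are 7 differences over 30 sites, so p = 7/30 = 0.2333.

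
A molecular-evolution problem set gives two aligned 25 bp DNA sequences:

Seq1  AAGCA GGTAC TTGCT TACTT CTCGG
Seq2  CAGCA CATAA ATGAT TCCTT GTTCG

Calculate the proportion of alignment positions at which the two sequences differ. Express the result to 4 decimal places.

0.4000

The sequences differ at positions 1 (A/C), 6 (G/C), 7 (G/A), 10 (C/A), 11 (T/A), 14 (C/A), 17 (A/C), 21 (C/G), 23 (C/T), 24 (G/C).
There are 10 differences over 25 sites, so p = 10/25 = 0.4000.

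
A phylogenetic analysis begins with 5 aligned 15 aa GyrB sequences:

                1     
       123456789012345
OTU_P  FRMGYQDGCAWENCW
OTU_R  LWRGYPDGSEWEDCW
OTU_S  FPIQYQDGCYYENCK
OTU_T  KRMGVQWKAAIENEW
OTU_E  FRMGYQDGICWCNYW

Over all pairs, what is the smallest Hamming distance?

Pairwise Hamming distances:
  OTU_P vs OTU_R: 7
  OTU_P vs OTU_S: 6
  OTU_P vs OTU_T: 7
  OTU_P vs OTU_E: 4
  OTU_R vs OTU_S: 10
  OTU_R vs OTU_T: 12
  OTU_R vs OTU_E: 9
  OTU_S vs OTU_T: 12
  OTU_S vs OTU_E: 9
  OTU_T vs OTU_E: 9
The smallest is 4, between OTU_P and OTU_E.

4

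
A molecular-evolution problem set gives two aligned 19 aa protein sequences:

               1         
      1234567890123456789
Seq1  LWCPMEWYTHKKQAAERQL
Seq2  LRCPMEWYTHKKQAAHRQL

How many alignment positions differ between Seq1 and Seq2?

Mismatches occur at site 2 (W↔R), site 16 (E↔H).
That gives 2 mismatches out of 19 aligned sites, so the Hamming distance is 2.

2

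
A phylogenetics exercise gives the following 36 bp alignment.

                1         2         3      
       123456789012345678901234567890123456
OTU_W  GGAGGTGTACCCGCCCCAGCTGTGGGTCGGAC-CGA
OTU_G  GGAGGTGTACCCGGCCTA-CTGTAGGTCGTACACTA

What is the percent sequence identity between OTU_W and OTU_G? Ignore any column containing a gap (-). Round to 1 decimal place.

Excluding the 2 gap columns leaves 34 comparable sites.
The sequences differ at positions 14 (C/G), 17 (C/T), 24 (G/A), 30 (G/T), 35 (G/T).
29 of the 34 comparable sites match, so the percent identity is 29/34 × 100 = 85.3%.

85.3%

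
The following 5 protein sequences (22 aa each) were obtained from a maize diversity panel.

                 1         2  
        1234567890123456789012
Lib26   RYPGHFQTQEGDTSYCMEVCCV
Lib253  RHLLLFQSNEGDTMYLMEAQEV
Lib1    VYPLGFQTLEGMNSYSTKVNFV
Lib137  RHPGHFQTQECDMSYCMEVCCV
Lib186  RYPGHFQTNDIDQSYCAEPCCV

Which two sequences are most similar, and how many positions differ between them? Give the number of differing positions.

Pairwise Hamming distances:
  Lib26 vs Lib253: 11
  Lib26 vs Lib1: 11
  Lib26 vs Lib137: 3
  Lib26 vs Lib186: 6
  Lib253 vs Lib1: 15
  Lib253 vs Lib137: 12
  Lib253 vs Lib186: 14
  Lib1 vs Lib137: 13
  Lib1 vs Lib186: 14
  Lib137 vs Lib186: 7
The smallest is 3, between Lib26 and Lib137.

3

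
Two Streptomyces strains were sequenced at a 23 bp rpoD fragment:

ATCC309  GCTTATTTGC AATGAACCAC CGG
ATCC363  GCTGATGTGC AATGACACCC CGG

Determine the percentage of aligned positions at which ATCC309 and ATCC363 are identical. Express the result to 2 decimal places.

Differing sites — 4:T/G; 7:T/G; 16:A/C; 17:C/A; 19:A/C.
18 of the 23 sites match, so the percent identity is 18/23 × 100 = 78.26%.

78.26%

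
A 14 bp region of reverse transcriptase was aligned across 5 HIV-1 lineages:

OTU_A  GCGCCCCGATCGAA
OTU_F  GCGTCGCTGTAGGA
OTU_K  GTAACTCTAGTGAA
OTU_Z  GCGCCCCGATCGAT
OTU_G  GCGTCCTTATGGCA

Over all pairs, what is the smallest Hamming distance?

Pairwise Hamming distances:
  OTU_A vs OTU_F: 6
  OTU_A vs OTU_K: 7
  OTU_A vs OTU_Z: 1
  OTU_A vs OTU_G: 5
  OTU_F vs OTU_K: 8
  OTU_F vs OTU_Z: 7
  OTU_F vs OTU_G: 5
  OTU_K vs OTU_Z: 8
  OTU_K vs OTU_G: 8
  OTU_Z vs OTU_G: 6
The smallest is 1, between OTU_A and OTU_Z.

1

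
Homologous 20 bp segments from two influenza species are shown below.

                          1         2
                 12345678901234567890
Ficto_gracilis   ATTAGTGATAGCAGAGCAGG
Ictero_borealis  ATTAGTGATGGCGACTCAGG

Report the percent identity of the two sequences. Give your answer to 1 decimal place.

Differing sites — 10:A/G; 13:A/G; 14:G/A; 15:A/C; 16:G/T.
15 of the 20 sites match, so the percent identity is 15/20 × 100 = 75.0%.

75.0%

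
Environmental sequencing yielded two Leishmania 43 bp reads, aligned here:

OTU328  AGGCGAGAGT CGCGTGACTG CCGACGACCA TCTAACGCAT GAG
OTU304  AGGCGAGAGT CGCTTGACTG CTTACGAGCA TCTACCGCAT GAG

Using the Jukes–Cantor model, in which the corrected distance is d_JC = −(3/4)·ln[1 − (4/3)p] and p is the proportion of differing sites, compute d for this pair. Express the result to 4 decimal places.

The sequences differ at positions 14 (G/T), 22 (C/T), 23 (G/T), 28 (C/G), 35 (A/C).
p = 5/43 = 0.116279.
d = −0.75 · ln(1 − (4/3)·0.116279) = −0.75 · ln(0.844961) = −0.75 · (-0.168465) = 0.1263.

0.1263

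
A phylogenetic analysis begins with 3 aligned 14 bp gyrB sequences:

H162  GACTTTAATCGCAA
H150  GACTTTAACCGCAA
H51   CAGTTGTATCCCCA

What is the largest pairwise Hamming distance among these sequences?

7

Pairwise Hamming distances:
  H162 vs H150: 1
  H162 vs H51: 6
  H150 vs H51: 7
The largest is 7, between H150 and H51.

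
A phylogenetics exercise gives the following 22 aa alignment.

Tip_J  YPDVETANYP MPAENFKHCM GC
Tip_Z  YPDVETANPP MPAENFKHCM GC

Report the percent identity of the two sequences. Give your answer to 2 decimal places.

A single mismatch occurs at site 9 (Y→P).
21 of the 22 sites match, so the percent identity is 21/22 × 100 = 95.45%.

95.45%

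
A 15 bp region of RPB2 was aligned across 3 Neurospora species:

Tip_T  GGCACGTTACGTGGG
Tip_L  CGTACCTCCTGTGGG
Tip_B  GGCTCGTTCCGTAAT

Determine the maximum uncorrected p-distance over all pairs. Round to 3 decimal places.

Pairwise Hamming distances:
  Tip_T vs Tip_L: 6
  Tip_T vs Tip_B: 5
  Tip_L vs Tip_B: 9
The largest is 9 mismatches, between Tip_L and Tip_B; p = 9/15 = 0.600.

0.600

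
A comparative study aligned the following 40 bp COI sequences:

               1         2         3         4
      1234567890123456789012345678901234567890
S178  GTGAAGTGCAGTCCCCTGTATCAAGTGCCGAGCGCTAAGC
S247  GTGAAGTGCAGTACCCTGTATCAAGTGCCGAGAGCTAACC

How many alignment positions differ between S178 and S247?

3

Mismatches occur at site 13 (C↔A), site 33 (C↔A), site 39 (G↔C).
That gives 3 mismatches out of 40 aligned sites, so the Hamming distance is 3.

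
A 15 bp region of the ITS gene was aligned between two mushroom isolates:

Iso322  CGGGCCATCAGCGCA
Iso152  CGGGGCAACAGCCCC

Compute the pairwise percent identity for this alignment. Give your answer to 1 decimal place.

73.3%

Mismatches occur at site 5 (C→G), site 8 (T→A), site 13 (G→C), site 15 (A→C).
11 of the 15 sites match, so the percent identity is 11/15 × 100 = 73.3%.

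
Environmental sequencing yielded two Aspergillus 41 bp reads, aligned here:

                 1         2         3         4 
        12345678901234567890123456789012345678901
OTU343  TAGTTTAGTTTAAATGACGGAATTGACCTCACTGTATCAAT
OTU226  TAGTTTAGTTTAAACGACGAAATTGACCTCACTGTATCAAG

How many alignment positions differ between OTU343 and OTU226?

Mismatches occur at site 15 (T/C), site 20 (G/A), site 41 (T/G).
That gives 3 mismatches out of 41 aligned sites, so the Hamming distance is 3.

3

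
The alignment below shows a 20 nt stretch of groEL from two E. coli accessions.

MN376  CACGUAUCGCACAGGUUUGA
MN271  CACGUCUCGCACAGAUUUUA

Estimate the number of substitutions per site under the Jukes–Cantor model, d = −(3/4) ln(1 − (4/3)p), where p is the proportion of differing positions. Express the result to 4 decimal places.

0.1674

Mismatches occur at site 6 (A↔C), site 15 (G↔A), site 19 (G↔U).
p = 3/20 = 0.150000.
d = −0.75 · ln(1 − (4/3)·0.150000) = −0.75 · ln(0.800000) = −0.75 · (-0.223144) = 0.1674.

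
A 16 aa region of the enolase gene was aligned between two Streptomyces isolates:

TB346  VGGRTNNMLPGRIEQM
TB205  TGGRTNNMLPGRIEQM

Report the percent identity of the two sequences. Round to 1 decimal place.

The sequences differ at position 1 (V/T).
15 of the 16 sites match, so the percent identity is 15/16 × 100 = 93.8%.

93.8%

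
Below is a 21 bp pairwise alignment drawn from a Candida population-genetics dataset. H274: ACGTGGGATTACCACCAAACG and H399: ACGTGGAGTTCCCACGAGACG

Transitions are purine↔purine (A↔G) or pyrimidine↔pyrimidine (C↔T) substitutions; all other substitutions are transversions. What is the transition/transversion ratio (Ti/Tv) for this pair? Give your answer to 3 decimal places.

1.500

Mismatches occur at site 7 (G→A, transition), site 8 (A→G, transition), site 11 (A→C, transversion), site 16 (C→G, transversion), site 18 (A→G, transition).
Of the 5 differences, 3 transitions and 2 transversions, so Ti/Tv = 3/2 = 1.500.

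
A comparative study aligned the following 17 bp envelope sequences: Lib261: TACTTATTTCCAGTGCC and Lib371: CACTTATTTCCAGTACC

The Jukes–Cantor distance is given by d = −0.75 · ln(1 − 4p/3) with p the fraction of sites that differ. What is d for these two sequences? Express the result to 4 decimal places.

Mismatches occur at site 1 (T/C), site 15 (G/A).
p = 2/17 = 0.117647.
d = −0.75 · ln(1 − (4/3)·0.117647) = −0.75 · ln(0.843137) = −0.75 · (-0.170626) = 0.1280.

0.1280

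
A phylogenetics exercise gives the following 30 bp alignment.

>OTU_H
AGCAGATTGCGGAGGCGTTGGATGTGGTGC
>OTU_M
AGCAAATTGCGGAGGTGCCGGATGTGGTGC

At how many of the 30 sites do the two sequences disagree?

Differing sites — 5:G/A; 16:C/T; 18:T/C; 19:T/C.
That gives 4 mismatches out of 30 aligned sites, so the Hamming distance is 4.

4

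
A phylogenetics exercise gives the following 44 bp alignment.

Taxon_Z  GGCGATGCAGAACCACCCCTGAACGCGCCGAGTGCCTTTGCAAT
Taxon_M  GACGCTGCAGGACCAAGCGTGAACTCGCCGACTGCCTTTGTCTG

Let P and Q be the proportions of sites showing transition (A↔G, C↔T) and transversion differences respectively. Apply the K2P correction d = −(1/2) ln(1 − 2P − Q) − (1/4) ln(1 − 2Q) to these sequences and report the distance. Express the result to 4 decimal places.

0.3400

Mismatches occur at site 2 (G↔A, transition), site 5 (A↔C, transversion), site 11 (A↔G, transition), site 16 (C↔A, transversion), site 17 (C↔G, transversion), site 19 (C↔G, transversion), site 25 (G↔T, transversion), site 32 (G↔C, transversion), site 41 (C↔T, transition), site 42 (A↔C, transversion), site 43 (A↔T, transversion), site 44 (T↔G, transversion).
Of the 12 differences, 3 transitions and 9 transversions over 44 sites: P = 3/44 = 0.068182, Q = 9/44 = 0.204545.
d = −0.5·ln(0.659091) − 0.25·ln(0.590910) = −0.5·(-0.416894) − 0.25·(-0.526092) = 0.3400.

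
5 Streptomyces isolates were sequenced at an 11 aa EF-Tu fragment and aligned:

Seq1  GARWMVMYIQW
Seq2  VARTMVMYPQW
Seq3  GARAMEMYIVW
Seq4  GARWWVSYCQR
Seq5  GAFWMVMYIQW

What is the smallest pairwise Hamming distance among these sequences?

1

Pairwise Hamming distances:
  Seq1 vs Seq2: 3
  Seq1 vs Seq3: 3
  Seq1 vs Seq4: 4
  Seq1 vs Seq5: 1
  Seq2 vs Seq3: 5
  Seq2 vs Seq4: 6
  Seq2 vs Seq5: 4
  Seq3 vs Seq4: 7
  Seq3 vs Seq5: 4
  Seq4 vs Seq5: 5
The smallest is 1, between Seq1 and Seq5.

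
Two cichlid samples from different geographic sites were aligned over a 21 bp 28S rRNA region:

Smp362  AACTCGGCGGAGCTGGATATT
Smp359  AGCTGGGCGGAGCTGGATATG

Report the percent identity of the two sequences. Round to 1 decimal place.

The sequences differ at positions 2 (A/G), 5 (C/G), 21 (T/G).
18 of the 21 sites match, so the percent identity is 18/21 × 100 = 85.7%.

85.7%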